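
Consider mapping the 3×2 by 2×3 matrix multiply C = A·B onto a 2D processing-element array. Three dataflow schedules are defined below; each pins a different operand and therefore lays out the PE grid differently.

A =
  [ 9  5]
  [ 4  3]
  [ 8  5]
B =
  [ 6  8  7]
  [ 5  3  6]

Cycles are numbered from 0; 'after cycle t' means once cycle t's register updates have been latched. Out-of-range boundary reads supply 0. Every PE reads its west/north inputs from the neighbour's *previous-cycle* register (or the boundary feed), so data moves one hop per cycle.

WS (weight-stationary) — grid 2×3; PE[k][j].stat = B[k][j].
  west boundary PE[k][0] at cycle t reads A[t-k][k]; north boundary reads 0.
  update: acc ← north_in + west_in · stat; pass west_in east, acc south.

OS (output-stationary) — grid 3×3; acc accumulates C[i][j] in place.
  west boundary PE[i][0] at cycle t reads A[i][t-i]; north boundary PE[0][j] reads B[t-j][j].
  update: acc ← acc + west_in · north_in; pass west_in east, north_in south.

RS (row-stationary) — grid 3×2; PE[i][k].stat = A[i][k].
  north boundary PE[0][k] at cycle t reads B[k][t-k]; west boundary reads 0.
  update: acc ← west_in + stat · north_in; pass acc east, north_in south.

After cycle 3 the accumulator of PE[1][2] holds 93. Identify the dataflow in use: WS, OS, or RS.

— WS: 2×3; PE[1][2] trace:
  t=0 PE[1][2]: acc=0 h=0 v=0
  t=1 PE[1][2]: acc=0 h=0 v=0
  t=2 PE[1][2]: acc=0 h=0 v=0
  t=3 PE[1][2]: acc=93 h=5 v=93
— OS: 3×3; PE[1][2] trace:
  t=0 PE[1][2]: acc=0 h=0 v=0
  t=1 PE[1][2]: acc=0 h=0 v=0
  t=2 PE[1][2]: acc=0 h=0 v=0
  t=3 PE[1][2]: acc=28 h=4 v=7
— RS: 3×2 array has no PE[1][2].

dataflow = WS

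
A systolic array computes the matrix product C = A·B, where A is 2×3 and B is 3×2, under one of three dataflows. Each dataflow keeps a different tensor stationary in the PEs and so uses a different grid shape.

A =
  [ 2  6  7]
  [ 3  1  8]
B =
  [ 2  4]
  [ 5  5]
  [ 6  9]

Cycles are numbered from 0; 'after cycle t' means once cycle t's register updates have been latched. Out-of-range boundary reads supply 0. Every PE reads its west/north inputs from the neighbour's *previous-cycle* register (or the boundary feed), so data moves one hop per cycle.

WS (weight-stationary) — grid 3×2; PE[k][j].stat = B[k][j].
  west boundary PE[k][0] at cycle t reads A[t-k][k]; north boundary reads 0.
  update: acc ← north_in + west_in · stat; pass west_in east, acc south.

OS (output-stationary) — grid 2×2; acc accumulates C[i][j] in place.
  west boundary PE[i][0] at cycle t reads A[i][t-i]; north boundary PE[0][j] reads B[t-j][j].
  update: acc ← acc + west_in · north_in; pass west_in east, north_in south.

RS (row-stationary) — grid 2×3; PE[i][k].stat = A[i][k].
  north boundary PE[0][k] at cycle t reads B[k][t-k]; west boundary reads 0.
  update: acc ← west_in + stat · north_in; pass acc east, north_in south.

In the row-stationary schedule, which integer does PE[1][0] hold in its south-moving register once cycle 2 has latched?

register = 4

Tracing RS — 2×3 array, target PE[1][0]:
  @0  [0,0]  acc 4  |  →4  ↓2
  @0  [1,0]  acc 0  |  →0  ↓0
  @1  [0,0]  acc 8  |  →8  ↓4
  @1  [1,0]  acc 6  |  →6  ↓2
  @2  [0,0]  acc 0  |  →0  ↓0
  @2  [1,0]  acc 12  |  →12  ↓4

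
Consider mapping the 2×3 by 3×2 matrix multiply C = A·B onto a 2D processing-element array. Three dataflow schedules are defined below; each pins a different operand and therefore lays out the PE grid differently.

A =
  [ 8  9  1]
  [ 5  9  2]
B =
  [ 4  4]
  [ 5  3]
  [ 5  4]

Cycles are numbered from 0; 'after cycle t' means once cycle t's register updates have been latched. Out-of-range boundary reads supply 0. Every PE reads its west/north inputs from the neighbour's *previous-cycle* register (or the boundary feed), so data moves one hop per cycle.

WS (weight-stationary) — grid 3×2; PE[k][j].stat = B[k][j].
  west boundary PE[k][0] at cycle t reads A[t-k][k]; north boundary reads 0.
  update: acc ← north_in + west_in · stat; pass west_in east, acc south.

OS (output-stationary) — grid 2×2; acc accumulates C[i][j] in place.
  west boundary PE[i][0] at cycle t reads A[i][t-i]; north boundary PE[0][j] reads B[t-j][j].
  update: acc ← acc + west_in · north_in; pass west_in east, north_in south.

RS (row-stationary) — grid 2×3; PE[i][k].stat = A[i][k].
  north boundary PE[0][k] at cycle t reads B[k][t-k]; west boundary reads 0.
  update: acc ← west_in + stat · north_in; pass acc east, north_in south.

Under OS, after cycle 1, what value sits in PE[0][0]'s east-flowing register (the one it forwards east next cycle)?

OS on a 2×2 grid — tracing PE[0][0] and its feeders:
  @0  [0,0]  acc 32  |  →8  ↓4
  @1  [0,0]  acc 77  |  →9  ↓5

register = 9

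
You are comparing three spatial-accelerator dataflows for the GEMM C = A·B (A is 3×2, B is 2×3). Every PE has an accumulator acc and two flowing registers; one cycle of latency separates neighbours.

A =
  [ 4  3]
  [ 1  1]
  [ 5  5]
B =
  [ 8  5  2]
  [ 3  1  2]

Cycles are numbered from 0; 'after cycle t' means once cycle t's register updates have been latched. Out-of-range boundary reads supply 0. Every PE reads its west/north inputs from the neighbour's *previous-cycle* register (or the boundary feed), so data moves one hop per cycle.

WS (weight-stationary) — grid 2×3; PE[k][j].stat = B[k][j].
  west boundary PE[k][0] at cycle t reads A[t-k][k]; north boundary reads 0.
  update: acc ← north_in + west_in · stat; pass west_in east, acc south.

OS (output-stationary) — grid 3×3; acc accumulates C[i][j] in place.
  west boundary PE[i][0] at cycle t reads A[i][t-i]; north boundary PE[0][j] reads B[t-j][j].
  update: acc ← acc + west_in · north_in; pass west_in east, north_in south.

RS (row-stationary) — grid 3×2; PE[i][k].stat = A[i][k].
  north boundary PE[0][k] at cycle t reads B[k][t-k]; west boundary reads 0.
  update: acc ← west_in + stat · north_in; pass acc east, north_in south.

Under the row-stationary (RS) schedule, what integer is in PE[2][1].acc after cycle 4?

PE[2][1].acc = 30

Tracing RS — 3×2 array, target PE[2][1]:
  [0] (1,1) acc=0 (h:0 v:0)
  [0] (2,0) acc=0 (h:0 v:0)
  [0] (2,1) acc=0 (h:0 v:0)
  [1] (1,1) acc=0 (h:0 v:0)
  [1] (2,0) acc=0 (h:0 v:0)
  [1] (2,1) acc=0 (h:0 v:0)
  [2] (1,1) acc=11 (h:11 v:3)
  [2] (2,0) acc=40 (h:40 v:8)
  [2] (2,1) acc=0 (h:0 v:0)
  [3] (1,1) acc=6 (h:6 v:1)
  [3] (2,0) acc=25 (h:25 v:5)
  [3] (2,1) acc=55 (h:55 v:3)
  [4] (1,1) acc=4 (h:4 v:2)
  [4] (2,0) acc=10 (h:10 v:2)
  [4] (2,1) acc=30 (h:30 v:1)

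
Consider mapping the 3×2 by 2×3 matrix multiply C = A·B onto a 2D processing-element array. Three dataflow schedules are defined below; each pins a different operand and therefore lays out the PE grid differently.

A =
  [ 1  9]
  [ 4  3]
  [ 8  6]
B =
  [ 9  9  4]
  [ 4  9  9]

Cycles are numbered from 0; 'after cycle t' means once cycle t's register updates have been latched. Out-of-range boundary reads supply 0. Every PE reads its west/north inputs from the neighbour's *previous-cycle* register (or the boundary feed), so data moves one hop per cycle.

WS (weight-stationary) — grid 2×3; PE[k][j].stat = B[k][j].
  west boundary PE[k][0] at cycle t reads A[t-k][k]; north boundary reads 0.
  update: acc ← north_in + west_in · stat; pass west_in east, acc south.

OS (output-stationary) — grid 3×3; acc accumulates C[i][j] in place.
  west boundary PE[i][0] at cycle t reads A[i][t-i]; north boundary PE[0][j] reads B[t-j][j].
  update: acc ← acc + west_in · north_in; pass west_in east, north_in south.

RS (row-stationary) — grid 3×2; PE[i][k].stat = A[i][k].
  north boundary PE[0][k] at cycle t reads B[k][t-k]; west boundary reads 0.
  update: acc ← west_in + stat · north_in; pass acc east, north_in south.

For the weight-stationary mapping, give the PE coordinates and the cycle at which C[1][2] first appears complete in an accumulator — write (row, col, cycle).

(row, col, cycle) = (1, 2, 4)

WS — PE[1][2] is where C[1][2] collects:
  step 0 · PE1,2: acc=0; fwd→0 fwd↓0
  step 1 · PE1,2: acc=0; fwd→0 fwd↓0
  step 2 · PE1,2: acc=0; fwd→0 fwd↓0
  step 3 · PE1,2: acc=85; fwd→9 fwd↓85
  step 4 · PE1,2: acc=43; fwd→3 fwd↓43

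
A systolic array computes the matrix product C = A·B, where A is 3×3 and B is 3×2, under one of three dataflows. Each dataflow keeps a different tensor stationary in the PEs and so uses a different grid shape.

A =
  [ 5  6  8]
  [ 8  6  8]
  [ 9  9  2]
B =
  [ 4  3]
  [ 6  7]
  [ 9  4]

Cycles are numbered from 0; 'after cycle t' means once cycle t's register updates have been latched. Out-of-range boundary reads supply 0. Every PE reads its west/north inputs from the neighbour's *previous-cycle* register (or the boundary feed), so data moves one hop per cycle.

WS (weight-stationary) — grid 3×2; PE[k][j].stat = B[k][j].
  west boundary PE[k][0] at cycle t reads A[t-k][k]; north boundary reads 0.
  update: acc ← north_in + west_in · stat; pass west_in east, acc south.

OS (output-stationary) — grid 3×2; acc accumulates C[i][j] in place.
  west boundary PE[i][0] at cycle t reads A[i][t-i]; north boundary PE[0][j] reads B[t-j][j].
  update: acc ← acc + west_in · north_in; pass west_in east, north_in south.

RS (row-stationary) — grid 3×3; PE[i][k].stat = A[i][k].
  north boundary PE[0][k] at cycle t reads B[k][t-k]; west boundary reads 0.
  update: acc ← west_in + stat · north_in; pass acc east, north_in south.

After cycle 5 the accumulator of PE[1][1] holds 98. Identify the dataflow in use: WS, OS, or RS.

WS [3×2] PE[1][1] across cycles:
  c0 r1c1: 0 / 0 / 0
  c1 r1c1: 0 / 0 / 0
  c2 r1c1: 57 / 6 / 57
  c3 r1c1: 66 / 6 / 66
  c4 r1c1: 90 / 9 / 90
  c5 r1c1: 0 / 0 / 0
OS [3×2] PE[1][1] across cycles:
  c0 r1c1: 0 / 0 / 0
  c1 r1c1: 0 / 0 / 0
  c2 r1c1: 24 / 8 / 3
  c3 r1c1: 66 / 6 / 7
  c4 r1c1: 98 / 8 / 4
  c5 r1c1: 98 / 0 / 0
RS [3×3] PE[1][1] across cycles:
  c0 r1c1: 0 / 0 / 0
  c1 r1c1: 0 / 0 / 0
  c2 r1c1: 68 / 68 / 6
  c3 r1c1: 66 / 66 / 7
  c4 r1c1: 0 / 0 / 0
  c5 r1c1: 0 / 0 / 0

dataflow = OS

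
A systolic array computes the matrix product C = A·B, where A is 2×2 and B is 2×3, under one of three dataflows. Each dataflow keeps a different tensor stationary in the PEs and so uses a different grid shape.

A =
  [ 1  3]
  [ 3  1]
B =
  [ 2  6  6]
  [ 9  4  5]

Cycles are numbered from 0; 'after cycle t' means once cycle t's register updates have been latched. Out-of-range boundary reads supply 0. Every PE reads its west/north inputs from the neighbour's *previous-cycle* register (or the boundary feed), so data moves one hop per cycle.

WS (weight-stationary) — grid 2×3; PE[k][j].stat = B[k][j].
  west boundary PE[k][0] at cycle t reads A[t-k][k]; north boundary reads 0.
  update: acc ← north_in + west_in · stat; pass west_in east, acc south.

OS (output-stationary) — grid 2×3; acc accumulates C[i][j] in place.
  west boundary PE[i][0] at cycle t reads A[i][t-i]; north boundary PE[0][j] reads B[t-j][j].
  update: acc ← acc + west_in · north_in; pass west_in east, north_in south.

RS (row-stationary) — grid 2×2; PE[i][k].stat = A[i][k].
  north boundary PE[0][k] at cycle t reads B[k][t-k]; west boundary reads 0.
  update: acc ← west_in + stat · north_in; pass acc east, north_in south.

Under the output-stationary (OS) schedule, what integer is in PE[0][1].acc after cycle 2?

OS on a 2×3 grid — tracing PE[0][1] and its feeders:
  0: (0,0).acc=2  regs=<1,2>
  0: (0,1).acc=0  regs=<0,0>
  1: (0,0).acc=29  regs=<3,9>
  1: (0,1).acc=6  regs=<1,6>
  2: (0,0).acc=29  regs=<0,0>
  2: (0,1).acc=18  regs=<3,4>

PE[0][1].acc = 18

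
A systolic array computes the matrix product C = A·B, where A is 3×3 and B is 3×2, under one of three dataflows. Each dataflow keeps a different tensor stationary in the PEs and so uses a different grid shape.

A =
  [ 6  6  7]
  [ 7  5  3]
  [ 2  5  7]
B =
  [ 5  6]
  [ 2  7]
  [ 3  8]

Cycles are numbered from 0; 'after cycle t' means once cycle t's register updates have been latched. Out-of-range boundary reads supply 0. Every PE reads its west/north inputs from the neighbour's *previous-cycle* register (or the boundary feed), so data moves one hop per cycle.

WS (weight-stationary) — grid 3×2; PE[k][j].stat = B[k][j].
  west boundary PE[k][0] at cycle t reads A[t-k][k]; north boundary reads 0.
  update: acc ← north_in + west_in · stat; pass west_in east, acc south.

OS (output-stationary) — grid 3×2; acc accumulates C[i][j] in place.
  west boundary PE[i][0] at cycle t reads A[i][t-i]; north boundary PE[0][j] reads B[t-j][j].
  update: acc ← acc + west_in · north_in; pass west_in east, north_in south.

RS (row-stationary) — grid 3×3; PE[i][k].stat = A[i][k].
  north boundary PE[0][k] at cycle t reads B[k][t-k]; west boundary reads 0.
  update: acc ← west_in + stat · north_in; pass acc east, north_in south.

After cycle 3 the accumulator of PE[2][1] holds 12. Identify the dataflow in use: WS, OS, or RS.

Under WS (3×2), PE[2][1]:
  step 0 · PE2,1: acc=0; fwd→0 fwd↓0
  step 1 · PE2,1: acc=0; fwd→0 fwd↓0
  step 2 · PE2,1: acc=0; fwd→0 fwd↓0
  step 3 · PE2,1: acc=134; fwd→7 fwd↓134
Under OS (3×2), PE[2][1]:
  step 0 · PE2,1: acc=0; fwd→0 fwd↓0
  step 1 · PE2,1: acc=0; fwd→0 fwd↓0
  step 2 · PE2,1: acc=0; fwd→0 fwd↓0
  step 3 · PE2,1: acc=12; fwd→2 fwd↓6
Under RS (3×3), PE[2][1]:
  step 0 · PE2,1: acc=0; fwd→0 fwd↓0
  step 1 · PE2,1: acc=0; fwd→0 fwd↓0
  step 2 · PE2,1: acc=0; fwd→0 fwd↓0
  step 3 · PE2,1: acc=20; fwd→20 fwd↓2

dataflow = OS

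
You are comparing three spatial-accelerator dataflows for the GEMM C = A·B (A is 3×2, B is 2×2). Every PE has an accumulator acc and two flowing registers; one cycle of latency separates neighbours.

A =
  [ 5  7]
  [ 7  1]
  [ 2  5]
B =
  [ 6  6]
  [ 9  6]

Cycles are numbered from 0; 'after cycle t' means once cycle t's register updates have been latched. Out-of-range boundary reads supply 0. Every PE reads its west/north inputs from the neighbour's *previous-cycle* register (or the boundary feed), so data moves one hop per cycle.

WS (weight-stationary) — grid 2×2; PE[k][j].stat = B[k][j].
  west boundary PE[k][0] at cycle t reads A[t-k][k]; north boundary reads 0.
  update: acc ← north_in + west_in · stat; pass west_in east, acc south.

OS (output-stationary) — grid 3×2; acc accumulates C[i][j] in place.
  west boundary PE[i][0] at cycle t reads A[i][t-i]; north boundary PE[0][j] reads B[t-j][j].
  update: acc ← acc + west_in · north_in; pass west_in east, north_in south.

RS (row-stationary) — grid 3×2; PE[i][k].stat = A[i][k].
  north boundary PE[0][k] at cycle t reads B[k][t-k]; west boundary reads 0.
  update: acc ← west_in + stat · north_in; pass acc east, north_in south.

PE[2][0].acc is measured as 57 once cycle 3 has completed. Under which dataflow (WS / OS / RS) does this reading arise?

dataflow = OS

— WS: 2×2 array has no PE[2][0].
OS (3×2 grid), PE[2][0]:
  @0  [2,0]  acc 0  |  →0  ↓0
  @1  [2,0]  acc 0  |  →0  ↓0
  @2  [2,0]  acc 12  |  →2  ↓6
  @3  [2,0]  acc 57  |  →5  ↓9
RS (3×2 grid), PE[2][0]:
  @0  [2,0]  acc 0  |  →0  ↓0
  @1  [2,0]  acc 0  |  →0  ↓0
  @2  [2,0]  acc 12  |  →12  ↓6
  @3  [2,0]  acc 12  |  →12  ↓6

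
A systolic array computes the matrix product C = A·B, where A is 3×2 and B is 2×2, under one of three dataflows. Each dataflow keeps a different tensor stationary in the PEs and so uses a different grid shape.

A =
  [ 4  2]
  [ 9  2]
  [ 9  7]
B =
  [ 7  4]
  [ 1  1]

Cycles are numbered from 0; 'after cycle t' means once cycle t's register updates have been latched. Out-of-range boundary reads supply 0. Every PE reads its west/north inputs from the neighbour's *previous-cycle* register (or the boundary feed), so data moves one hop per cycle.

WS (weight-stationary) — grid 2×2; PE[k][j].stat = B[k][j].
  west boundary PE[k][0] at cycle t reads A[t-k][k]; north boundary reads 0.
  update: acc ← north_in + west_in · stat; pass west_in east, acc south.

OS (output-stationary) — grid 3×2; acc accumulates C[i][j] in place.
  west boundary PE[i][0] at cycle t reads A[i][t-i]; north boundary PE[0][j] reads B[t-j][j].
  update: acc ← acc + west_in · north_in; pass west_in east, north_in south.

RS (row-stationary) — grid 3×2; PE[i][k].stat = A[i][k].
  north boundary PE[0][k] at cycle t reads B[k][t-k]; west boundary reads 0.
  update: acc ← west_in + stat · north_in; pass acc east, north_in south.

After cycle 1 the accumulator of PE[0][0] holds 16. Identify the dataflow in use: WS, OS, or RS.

Under WS (2×2), PE[0][0]:
  cycle 0: PE[0][0] → acc 28, east 4, south 28
  cycle 1: PE[0][0] → acc 63, east 9, south 63
Under OS (3×2), PE[0][0]:
  cycle 0: PE[0][0] → acc 28, east 4, south 7
  cycle 1: PE[0][0] → acc 30, east 2, south 1
Under RS (3×2), PE[0][0]:
  cycle 0: PE[0][0] → acc 28, east 28, south 7
  cycle 1: PE[0][0] → acc 16, east 16, south 4

dataflow = RS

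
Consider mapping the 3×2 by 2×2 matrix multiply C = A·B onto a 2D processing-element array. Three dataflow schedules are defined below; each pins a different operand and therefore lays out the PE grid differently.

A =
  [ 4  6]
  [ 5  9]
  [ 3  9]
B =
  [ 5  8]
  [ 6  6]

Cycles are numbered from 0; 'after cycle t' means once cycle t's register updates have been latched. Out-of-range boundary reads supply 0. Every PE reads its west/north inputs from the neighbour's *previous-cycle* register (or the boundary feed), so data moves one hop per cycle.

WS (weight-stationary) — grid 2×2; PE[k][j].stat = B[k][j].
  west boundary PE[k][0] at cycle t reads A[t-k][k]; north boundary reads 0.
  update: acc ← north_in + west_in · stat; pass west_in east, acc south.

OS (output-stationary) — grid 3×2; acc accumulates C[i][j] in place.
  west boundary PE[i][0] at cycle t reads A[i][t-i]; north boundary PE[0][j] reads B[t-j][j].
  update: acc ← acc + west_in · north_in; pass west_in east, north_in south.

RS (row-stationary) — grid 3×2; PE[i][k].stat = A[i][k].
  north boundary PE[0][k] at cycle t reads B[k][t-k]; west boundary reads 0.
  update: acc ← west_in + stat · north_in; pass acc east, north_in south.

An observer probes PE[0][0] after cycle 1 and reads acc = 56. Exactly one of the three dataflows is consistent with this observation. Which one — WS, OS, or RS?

— WS: 2×2; PE[0][0] trace:
  0: (0,0).acc=20  regs=<4,20>
  1: (0,0).acc=25  regs=<5,25>
— OS: 3×2; PE[0][0] trace:
  0: (0,0).acc=20  regs=<4,5>
  1: (0,0).acc=56  regs=<6,6>
— RS: 3×2; PE[0][0] trace:
  0: (0,0).acc=20  regs=<20,5>
  1: (0,0).acc=32  regs=<32,8>

dataflow = OS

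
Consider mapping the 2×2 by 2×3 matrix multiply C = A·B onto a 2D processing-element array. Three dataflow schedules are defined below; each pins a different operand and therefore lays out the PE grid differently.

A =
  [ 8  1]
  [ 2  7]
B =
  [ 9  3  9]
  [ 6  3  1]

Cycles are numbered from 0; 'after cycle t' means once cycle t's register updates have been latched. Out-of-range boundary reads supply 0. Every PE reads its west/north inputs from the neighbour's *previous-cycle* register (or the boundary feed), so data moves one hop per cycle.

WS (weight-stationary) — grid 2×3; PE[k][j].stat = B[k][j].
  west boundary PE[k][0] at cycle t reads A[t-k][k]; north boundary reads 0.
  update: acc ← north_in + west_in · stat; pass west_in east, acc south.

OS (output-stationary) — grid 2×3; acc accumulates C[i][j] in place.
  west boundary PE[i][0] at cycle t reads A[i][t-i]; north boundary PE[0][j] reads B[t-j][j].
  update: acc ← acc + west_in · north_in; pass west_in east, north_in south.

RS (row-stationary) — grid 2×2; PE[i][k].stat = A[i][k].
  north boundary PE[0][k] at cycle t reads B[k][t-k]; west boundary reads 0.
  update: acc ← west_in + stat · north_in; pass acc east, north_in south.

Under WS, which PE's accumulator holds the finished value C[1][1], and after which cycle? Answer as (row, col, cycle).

(row, col, cycle) = (1, 1, 3)

WS — PE[1][1] is where C[1][1] collects:
  t=0 PE[1][1]: acc=0 h=0 v=0
  t=1 PE[1][1]: acc=0 h=0 v=0
  t=2 PE[1][1]: acc=27 h=1 v=27
  t=3 PE[1][1]: acc=27 h=7 v=27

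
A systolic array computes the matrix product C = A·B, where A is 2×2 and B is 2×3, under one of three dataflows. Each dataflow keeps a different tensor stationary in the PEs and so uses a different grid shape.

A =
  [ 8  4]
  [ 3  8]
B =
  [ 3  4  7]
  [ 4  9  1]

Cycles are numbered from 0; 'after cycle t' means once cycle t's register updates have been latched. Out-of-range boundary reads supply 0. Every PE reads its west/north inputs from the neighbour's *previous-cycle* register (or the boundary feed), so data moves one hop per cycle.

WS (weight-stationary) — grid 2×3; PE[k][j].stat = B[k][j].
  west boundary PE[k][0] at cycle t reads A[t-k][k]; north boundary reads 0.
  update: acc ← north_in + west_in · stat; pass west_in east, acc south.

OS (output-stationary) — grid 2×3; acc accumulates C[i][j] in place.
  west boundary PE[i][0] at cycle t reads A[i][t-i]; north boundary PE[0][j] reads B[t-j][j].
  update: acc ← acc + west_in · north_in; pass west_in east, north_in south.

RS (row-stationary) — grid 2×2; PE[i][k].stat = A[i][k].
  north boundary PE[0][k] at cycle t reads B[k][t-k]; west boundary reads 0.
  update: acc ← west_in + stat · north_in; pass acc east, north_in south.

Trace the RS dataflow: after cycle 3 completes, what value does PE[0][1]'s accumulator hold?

Tracing RS — 2×2 array, target PE[0][1]:
  t=0 PE[0][0]: acc=24 h=24 v=3
  t=0 PE[0][1]: acc=0 h=0 v=0
  t=1 PE[0][0]: acc=32 h=32 v=4
  t=1 PE[0][1]: acc=40 h=40 v=4
  t=2 PE[0][0]: acc=56 h=56 v=7
  t=2 PE[0][1]: acc=68 h=68 v=9
  t=3 PE[0][0]: acc=0 h=0 v=0
  t=3 PE[0][1]: acc=60 h=60 v=1

PE[0][1].acc = 60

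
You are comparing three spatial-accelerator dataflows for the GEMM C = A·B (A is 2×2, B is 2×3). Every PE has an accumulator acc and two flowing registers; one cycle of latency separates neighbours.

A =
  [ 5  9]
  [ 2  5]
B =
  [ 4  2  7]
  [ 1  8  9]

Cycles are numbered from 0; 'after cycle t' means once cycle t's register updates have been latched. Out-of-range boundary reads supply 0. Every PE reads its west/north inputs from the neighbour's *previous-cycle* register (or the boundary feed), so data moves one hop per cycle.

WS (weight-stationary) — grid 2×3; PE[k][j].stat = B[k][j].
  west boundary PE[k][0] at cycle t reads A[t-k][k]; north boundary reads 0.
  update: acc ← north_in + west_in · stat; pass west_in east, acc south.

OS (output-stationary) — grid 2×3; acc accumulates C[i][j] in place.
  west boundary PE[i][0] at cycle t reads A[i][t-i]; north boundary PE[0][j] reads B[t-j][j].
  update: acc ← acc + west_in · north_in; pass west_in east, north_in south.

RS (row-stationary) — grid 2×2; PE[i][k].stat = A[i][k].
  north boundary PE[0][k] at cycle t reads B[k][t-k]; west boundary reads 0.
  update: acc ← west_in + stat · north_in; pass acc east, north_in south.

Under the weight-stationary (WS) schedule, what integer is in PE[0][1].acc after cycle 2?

WS (2×3). Following PE[0][1] plus its west/north inputs:
  @0  [0,0]  acc 20  |  →5  ↓20
  @0  [0,1]  acc 0  |  →0  ↓0
  @1  [0,0]  acc 8  |  →2  ↓8
  @1  [0,1]  acc 10  |  →5  ↓10
  @2  [0,0]  acc 0  |  →0  ↓0
  @2  [0,1]  acc 4  |  →2  ↓4

PE[0][1].acc = 4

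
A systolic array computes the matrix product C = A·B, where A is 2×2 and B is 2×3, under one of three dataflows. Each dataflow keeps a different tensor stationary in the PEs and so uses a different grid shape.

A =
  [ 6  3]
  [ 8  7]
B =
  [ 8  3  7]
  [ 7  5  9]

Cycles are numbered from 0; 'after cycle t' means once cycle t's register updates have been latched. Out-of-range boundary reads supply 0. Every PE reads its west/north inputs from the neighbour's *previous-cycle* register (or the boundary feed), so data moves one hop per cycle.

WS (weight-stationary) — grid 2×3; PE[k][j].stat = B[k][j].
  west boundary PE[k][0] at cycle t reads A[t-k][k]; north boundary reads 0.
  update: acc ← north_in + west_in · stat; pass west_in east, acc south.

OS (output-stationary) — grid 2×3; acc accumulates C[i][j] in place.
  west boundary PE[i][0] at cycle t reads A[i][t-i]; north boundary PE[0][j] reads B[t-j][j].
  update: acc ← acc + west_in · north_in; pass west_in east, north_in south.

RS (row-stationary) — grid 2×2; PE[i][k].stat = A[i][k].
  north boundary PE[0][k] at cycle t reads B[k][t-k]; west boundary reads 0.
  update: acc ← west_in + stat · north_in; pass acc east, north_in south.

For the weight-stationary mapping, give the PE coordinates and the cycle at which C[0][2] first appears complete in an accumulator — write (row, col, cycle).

(row, col, cycle) = (1, 2, 3)

WS: C[0][2] accumulates in PE[1][2]:
  step 0 · PE1,2: acc=0; fwd→0 fwd↓0
  step 1 · PE1,2: acc=0; fwd→0 fwd↓0
  step 2 · PE1,2: acc=0; fwd→0 fwd↓0
  step 3 · PE1,2: acc=69; fwd→3 fwd↓69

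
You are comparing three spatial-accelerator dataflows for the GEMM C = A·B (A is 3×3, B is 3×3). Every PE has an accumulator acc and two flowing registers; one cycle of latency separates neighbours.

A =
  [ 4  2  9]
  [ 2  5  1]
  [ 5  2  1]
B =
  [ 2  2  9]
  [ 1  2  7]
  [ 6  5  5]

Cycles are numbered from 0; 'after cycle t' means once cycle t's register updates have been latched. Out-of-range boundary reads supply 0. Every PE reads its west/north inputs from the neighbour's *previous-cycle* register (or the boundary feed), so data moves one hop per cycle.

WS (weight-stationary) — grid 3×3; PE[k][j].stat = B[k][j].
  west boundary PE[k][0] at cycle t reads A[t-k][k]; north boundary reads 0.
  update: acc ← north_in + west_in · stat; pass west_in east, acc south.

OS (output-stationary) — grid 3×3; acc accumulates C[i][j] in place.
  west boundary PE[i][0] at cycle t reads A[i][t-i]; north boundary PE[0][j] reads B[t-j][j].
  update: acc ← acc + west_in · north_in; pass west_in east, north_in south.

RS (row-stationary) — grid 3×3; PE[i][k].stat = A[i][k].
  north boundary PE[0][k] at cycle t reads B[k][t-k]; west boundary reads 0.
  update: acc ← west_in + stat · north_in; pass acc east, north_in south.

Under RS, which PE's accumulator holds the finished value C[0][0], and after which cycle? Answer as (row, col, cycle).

RS: C[0][0] accumulates in PE[0][2]:
  t=0 PE[0][2]: acc=0 h=0 v=0
  t=1 PE[0][2]: acc=0 h=0 v=0
  t=2 PE[0][2]: acc=64 h=64 v=6

(row, col, cycle) = (0, 2, 2)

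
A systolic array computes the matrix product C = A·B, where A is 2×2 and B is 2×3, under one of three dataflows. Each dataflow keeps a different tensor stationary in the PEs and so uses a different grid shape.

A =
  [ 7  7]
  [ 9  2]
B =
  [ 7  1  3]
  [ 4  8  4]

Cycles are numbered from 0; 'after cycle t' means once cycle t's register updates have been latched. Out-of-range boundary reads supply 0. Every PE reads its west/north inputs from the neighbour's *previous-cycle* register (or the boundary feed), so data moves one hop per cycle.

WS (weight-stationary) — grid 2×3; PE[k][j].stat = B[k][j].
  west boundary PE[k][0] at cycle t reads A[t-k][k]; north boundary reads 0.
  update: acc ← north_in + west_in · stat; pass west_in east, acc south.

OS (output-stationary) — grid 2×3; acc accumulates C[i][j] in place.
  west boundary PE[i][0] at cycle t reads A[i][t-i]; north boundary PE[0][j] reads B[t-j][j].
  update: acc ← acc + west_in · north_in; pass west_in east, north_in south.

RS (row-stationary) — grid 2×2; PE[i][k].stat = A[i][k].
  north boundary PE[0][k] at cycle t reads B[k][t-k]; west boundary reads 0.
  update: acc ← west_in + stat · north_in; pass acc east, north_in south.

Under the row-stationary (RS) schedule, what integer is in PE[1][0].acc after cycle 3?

PE[1][0].acc = 27

RS on a 2×2 grid — tracing PE[1][0] and its feeders:
  [0] (0,0) acc=49 (h:49 v:7)
  [0] (1,0) acc=0 (h:0 v:0)
  [1] (0,0) acc=7 (h:7 v:1)
  [1] (1,0) acc=63 (h:63 v:7)
  [2] (0,0) acc=21 (h:21 v:3)
  [2] (1,0) acc=9 (h:9 v:1)
  [3] (0,0) acc=0 (h:0 v:0)
  [3] (1,0) acc=27 (h:27 v:3)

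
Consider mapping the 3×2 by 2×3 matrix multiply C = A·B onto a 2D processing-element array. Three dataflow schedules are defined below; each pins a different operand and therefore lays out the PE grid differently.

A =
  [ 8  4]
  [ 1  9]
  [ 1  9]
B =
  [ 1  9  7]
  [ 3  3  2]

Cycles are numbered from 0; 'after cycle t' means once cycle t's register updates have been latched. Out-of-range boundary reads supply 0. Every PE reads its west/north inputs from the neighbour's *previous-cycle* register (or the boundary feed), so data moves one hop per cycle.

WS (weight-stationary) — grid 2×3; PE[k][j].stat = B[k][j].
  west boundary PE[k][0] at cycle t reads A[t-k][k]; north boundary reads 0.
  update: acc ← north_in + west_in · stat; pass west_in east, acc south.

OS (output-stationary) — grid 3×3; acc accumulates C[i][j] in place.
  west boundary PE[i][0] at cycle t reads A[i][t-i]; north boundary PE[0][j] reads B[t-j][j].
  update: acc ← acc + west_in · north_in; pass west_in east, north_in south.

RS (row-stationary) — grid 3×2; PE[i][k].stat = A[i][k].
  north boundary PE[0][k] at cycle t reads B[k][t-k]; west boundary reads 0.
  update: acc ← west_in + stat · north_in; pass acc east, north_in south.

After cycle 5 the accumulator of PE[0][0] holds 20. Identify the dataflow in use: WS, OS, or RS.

dataflow = OS

WS [2×3] PE[0][0] across cycles:
  step 0 · PE0,0: acc=8; fwd→8 fwd↓8
  step 1 · PE0,0: acc=1; fwd→1 fwd↓1
  step 2 · PE0,0: acc=1; fwd→1 fwd↓1
  step 3 · PE0,0: acc=0; fwd→0 fwd↓0
  step 4 · PE0,0: acc=0; fwd→0 fwd↓0
  step 5 · PE0,0: acc=0; fwd→0 fwd↓0
OS [3×3] PE[0][0] across cycles:
  step 0 · PE0,0: acc=8; fwd→8 fwd↓1
  step 1 · PE0,0: acc=20; fwd→4 fwd↓3
  step 2 · PE0,0: acc=20; fwd→0 fwd↓0
  step 3 · PE0,0: acc=20; fwd→0 fwd↓0
  step 4 · PE0,0: acc=20; fwd→0 fwd↓0
  step 5 · PE0,0: acc=20; fwd→0 fwd↓0
RS [3×2] PE[0][0] across cycles:
  step 0 · PE0,0: acc=8; fwd→8 fwd↓1
  step 1 · PE0,0: acc=72; fwd→72 fwd↓9
  step 2 · PE0,0: acc=56; fwd→56 fwd↓7
  step 3 · PE0,0: acc=0; fwd→0 fwd↓0
  step 4 · PE0,0: acc=0; fwd→0 fwd↓0
  step 5 · PE0,0: acc=0; fwd→0 fwd↓0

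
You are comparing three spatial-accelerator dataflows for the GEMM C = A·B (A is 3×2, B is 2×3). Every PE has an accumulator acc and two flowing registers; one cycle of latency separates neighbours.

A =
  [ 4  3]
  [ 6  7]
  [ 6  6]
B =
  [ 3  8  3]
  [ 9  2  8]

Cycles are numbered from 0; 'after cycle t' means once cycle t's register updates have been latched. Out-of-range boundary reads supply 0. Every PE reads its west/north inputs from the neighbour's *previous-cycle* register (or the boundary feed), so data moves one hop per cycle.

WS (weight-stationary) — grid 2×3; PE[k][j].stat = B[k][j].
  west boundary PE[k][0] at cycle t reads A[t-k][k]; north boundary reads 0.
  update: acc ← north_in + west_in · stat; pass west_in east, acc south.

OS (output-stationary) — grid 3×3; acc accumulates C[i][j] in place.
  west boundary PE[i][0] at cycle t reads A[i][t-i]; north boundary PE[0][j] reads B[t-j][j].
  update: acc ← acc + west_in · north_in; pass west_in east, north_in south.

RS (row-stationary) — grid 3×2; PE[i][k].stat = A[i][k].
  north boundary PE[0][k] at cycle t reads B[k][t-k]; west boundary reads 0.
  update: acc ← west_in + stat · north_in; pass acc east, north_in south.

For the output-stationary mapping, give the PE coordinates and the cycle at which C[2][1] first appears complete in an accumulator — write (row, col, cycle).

Under OS, C[2][1] lands at PE[2][1]:
  cycle 0: PE[2][1] → acc 0, east 0, south 0
  cycle 1: PE[2][1] → acc 0, east 0, south 0
  cycle 2: PE[2][1] → acc 0, east 0, south 0
  cycle 3: PE[2][1] → acc 48, east 6, south 8
  cycle 4: PE[2][1] → acc 60, east 6, south 2

(row, col, cycle) = (2, 1, 4)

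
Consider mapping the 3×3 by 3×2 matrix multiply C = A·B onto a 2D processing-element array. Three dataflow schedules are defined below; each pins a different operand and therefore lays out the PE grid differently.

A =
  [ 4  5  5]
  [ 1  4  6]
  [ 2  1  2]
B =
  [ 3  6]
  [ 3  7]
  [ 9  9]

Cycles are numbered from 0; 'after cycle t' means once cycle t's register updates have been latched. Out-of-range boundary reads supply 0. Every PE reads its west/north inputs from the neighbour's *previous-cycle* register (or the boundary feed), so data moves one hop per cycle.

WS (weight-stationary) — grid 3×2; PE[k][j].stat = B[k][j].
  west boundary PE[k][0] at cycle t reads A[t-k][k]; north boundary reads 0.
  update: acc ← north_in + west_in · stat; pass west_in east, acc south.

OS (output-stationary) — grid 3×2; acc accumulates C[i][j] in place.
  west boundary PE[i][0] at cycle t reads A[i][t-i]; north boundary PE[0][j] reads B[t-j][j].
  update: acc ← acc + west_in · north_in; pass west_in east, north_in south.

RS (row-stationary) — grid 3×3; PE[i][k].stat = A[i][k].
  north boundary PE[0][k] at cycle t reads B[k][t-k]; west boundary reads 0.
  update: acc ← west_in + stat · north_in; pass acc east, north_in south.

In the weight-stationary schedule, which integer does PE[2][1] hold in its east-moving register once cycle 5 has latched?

register = 2

Tracing WS — 3×2 array, target PE[2][1]:
  [0] (1,1) acc=0 (h:0 v:0)
  [0] (2,0) acc=0 (h:0 v:0)
  [0] (2,1) acc=0 (h:0 v:0)
  [1] (1,1) acc=0 (h:0 v:0)
  [1] (2,0) acc=0 (h:0 v:0)
  [1] (2,1) acc=0 (h:0 v:0)
  [2] (1,1) acc=59 (h:5 v:59)
  [2] (2,0) acc=72 (h:5 v:72)
  [2] (2,1) acc=0 (h:0 v:0)
  [3] (1,1) acc=34 (h:4 v:34)
  [3] (2,0) acc=69 (h:6 v:69)
  [3] (2,1) acc=104 (h:5 v:104)
  [4] (1,1) acc=19 (h:1 v:19)
  [4] (2,0) acc=27 (h:2 v:27)
  [4] (2,1) acc=88 (h:6 v:88)
  [5] (1,1) acc=0 (h:0 v:0)
  [5] (2,0) acc=0 (h:0 v:0)
  [5] (2,1) acc=37 (h:2 v:37)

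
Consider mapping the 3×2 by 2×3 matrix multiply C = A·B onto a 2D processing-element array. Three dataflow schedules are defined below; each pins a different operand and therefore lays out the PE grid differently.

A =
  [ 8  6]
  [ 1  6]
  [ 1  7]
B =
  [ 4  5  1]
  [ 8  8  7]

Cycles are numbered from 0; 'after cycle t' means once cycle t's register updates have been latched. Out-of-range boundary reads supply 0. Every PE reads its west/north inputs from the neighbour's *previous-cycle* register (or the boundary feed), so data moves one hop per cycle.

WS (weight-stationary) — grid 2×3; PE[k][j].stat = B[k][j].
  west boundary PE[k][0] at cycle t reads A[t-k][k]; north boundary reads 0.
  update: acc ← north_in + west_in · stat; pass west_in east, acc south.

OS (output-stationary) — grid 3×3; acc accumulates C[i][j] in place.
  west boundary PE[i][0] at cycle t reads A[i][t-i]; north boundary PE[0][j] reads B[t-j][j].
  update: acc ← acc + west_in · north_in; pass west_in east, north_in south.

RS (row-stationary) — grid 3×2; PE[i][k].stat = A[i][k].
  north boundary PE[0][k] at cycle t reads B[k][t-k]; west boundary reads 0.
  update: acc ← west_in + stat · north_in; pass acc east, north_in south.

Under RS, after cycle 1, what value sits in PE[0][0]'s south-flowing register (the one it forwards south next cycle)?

RS 3×2: PE[0][0] cycle-by-cycle (with neighbour feeds):
  cycle 0: PE[0][0] → acc 32, east 32, south 4
  cycle 1: PE[0][0] → acc 40, east 40, south 5

register = 5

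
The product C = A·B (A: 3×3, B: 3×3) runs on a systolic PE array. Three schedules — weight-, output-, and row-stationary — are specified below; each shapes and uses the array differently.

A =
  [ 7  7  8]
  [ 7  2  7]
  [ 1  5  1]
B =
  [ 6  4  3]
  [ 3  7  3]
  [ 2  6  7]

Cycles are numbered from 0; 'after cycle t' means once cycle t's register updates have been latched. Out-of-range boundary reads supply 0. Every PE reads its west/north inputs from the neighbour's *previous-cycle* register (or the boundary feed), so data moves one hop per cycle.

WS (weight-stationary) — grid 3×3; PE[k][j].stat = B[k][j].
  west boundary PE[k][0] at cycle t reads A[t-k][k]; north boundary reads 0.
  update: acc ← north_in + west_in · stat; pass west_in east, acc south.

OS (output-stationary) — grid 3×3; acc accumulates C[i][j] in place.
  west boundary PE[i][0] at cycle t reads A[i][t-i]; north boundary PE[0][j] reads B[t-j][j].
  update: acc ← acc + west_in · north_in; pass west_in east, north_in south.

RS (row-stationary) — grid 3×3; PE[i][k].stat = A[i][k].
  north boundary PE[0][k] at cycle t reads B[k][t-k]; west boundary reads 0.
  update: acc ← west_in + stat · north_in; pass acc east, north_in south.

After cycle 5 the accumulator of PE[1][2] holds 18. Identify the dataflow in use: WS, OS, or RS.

dataflow = WS

— WS: 3×3; PE[1][2] trace:
  c0 r1c2: 0 / 0 / 0
  c1 r1c2: 0 / 0 / 0
  c2 r1c2: 0 / 0 / 0
  c3 r1c2: 42 / 7 / 42
  c4 r1c2: 27 / 2 / 27
  c5 r1c2: 18 / 5 / 18
— OS: 3×3; PE[1][2] trace:
  c0 r1c2: 0 / 0 / 0
  c1 r1c2: 0 / 0 / 0
  c2 r1c2: 0 / 0 / 0
  c3 r1c2: 21 / 7 / 3
  c4 r1c2: 27 / 2 / 3
  c5 r1c2: 76 / 7 / 7
— RS: 3×3; PE[1][2] trace:
  c0 r1c2: 0 / 0 / 0
  c1 r1c2: 0 / 0 / 0
  c2 r1c2: 0 / 0 / 0
  c3 r1c2: 62 / 62 / 2
  c4 r1c2: 84 / 84 / 6
  c5 r1c2: 76 / 76 / 7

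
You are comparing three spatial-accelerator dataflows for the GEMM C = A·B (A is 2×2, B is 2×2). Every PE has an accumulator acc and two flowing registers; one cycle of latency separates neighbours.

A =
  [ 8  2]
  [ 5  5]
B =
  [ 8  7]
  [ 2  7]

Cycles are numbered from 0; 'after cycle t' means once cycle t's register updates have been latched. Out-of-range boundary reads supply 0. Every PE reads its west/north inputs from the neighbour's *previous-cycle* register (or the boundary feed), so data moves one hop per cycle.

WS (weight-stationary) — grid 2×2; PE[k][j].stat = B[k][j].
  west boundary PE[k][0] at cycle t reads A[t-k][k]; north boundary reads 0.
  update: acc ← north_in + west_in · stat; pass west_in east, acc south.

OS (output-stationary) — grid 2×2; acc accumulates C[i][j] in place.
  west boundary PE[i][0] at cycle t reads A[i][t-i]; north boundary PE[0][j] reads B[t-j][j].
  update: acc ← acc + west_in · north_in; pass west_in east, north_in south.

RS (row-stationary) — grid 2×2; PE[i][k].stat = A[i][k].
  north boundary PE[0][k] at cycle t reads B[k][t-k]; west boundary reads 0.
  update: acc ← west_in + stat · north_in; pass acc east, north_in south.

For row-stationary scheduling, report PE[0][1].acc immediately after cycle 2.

PE[0][1].acc = 70

RS 2×2: PE[0][1] cycle-by-cycle (with neighbour feeds):
  step 0 · PE0,0: acc=64; fwd→64 fwd↓8
  step 0 · PE0,1: acc=0; fwd→0 fwd↓0
  step 1 · PE0,0: acc=56; fwd→56 fwd↓7
  step 1 · PE0,1: acc=68; fwd→68 fwd↓2
  step 2 · PE0,0: acc=0; fwd→0 fwd↓0
  step 2 · PE0,1: acc=70; fwd→70 fwd↓7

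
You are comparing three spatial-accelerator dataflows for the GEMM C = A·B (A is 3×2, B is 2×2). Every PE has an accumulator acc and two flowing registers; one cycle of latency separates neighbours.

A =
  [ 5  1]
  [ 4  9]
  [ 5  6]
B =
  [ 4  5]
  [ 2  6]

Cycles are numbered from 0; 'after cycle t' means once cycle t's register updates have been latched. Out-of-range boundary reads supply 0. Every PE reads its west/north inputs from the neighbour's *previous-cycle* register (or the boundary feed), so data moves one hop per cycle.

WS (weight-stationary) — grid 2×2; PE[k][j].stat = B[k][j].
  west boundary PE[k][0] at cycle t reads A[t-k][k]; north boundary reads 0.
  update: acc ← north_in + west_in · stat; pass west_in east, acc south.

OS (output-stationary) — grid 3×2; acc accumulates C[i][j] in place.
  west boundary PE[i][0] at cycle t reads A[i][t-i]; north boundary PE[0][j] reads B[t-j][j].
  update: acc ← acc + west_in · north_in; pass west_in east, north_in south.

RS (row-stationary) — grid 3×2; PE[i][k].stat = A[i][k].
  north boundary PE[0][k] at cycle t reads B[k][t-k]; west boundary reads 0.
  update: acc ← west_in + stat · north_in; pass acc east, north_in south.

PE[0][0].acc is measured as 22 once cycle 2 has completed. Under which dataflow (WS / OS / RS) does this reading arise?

dataflow = OS

WS (2×2 grid), PE[0][0]:
  c0 r0c0: 20 / 5 / 20
  c1 r0c0: 16 / 4 / 16
  c2 r0c0: 20 / 5 / 20
OS (3×2 grid), PE[0][0]:
  c0 r0c0: 20 / 5 / 4
  c1 r0c0: 22 / 1 / 2
  c2 r0c0: 22 / 0 / 0
RS (3×2 grid), PE[0][0]:
  c0 r0c0: 20 / 20 / 4
  c1 r0c0: 25 / 25 / 5
  c2 r0c0: 0 / 0 / 0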